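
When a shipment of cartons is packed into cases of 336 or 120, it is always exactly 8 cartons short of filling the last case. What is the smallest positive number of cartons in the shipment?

1672

Being 8 short of a full case of size k means N ≡ −8 (mod k), i.e. N + 8 is a multiple of each size.
336 = 2^4 × 3 × 7
120 = 2^3 × 3 × 5
LCM(336, 120) = 2^4 × 3 × 5 × 7 = 1680.
Smallest positive N is 1680 − 8 = 1672.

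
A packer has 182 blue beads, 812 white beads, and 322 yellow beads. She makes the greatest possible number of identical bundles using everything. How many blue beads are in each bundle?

Number of bundles = gcd(182, 812, 322).
182 = 2 × 7 × 13
812 = 2^2 × 7 × 29
322 = 2 × 7 × 23
gcd(182, 812, 322) = 2 × 7 = 14.
blue beads per bundle = 182 / 14 = 13.

13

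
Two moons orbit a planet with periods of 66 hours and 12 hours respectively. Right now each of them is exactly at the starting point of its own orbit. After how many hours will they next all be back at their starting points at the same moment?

132 hours

We need the least common multiple of the intervals.
66 = 2 × 3 × 11
12 = 2^2 × 3
LCM(66, 12) = 2^2 × 3 × 11 = 132.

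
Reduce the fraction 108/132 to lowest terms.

9/11

108 = 2^2 × 3^3
132 = 2^2 × 3 × 11
gcd(108, 132) = 2^2 × 3 = 12.
Divide numerator and denominator by 12: 108/132 = 9/11.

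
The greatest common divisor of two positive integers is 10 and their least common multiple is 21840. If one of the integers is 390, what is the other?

560

For two integers, gcd × lcm = product, so the other is (10 × 21840) / 390 = 218400 / 390 = 560.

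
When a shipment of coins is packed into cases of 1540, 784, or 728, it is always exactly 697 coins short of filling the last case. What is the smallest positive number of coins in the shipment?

Being 697 short of a full case of size k means N ≡ −697 (mod k), i.e. N + 697 is a multiple of each size.
1540 = 2^2 × 5 × 7 × 11
784 = 2^4 × 7^2
728 = 2^3 × 7 × 13
LCM(1540, 784, 728) = 2^4 × 5 × 7^2 × 11 × 13 = 560560.
Smallest positive N is 560560 − 697 = 559863.

559863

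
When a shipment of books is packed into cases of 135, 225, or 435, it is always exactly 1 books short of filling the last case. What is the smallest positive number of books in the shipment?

Being 1 short of a full case of size k means N ≡ −1 (mod k), i.e. N + 1 is a multiple of each size.
135 = 3^3 × 5
225 = 3^2 × 5^2
435 = 3 × 5 × 29
LCM(135, 225, 435) = 3^3 × 5^2 × 29 = 19575.
Smallest positive N is 19575 − 1 = 19574.

19574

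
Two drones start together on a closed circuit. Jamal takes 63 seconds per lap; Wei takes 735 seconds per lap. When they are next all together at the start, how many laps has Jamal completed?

They are all back at their starting positions together after one LCM of the periods.
63 = 3^2 × 7
735 = 3 × 5 × 7^2
LCM(63, 735) = 3^2 × 5 × 7^2 = 2205.
Laps for period 63: 2205 / 63 = 35.

35 laps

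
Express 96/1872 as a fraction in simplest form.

96 = 2^5 × 3
1872 = 2^4 × 3^2 × 13
gcd(96, 1872) = 2^4 × 3 = 48.
Divide numerator and denominator by 48: 96/1872 = 2/39.

2/39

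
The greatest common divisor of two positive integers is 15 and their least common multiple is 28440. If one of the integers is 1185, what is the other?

For two integers, gcd × lcm = product, so the other is (15 × 28440) / 1185 = 426600 / 1185 = 360.

360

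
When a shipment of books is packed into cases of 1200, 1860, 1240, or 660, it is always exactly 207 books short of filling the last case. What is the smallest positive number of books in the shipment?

Being 207 short of a full case of size k means N ≡ −207 (mod k), i.e. N + 207 is a multiple of each size.
1200 = 2^4 × 3 × 5^2
1860 = 2^2 × 3 × 5 × 31
1240 = 2^3 × 5 × 31
660 = 2^2 × 3 × 5 × 11
LCM(1200, 1860, 1240, 660) = 2^4 × 3 × 5^2 × 11 × 31 = 409200.
Smallest positive N is 409200 − 207 = 408993.

408993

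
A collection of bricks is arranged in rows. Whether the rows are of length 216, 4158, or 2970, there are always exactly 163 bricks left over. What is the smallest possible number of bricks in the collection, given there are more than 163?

N − 163 must be a common multiple of 216, 4158, and 2970.
216 = 2^3 × 3^3
4158 = 2 × 3^3 × 7 × 11
2970 = 2 × 3^3 × 5 × 11
LCM(216, 4158, 2970) = 2^3 × 3^3 × 5 × 7 × 11 = 83160.
Smallest N > 163 is LCM + 163 = 83160 + 163 = 83323.

83323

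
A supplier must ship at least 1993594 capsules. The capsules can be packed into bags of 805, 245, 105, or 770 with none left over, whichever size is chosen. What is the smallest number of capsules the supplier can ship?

The number of capsules must be a common multiple of 805, 245, 105, and 770, so a multiple of their LCM.
805 = 5 × 7 × 23
245 = 5 × 7^2
105 = 3 × 5 × 7
770 = 2 × 5 × 7 × 11
LCM(805, 245, 105, 770) = 2 × 3 × 5 × 7^2 × 11 × 23 = 371910.
Smallest multiple of 371910 that is ≥ 1993594: ⌈1993594/371910⌉ × 371910 = 6 × 371910 = 2231460.

2231460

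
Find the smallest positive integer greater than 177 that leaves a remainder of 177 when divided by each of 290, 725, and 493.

N − 177 must be a common multiple of 290, 725, and 493.
290 = 2 × 5 × 29
725 = 5^2 × 29
493 = 17 × 29
LCM(290, 725, 493) = 2 × 5^2 × 17 × 29 = 24650.
Smallest N > 177 is LCM + 177 = 24650 + 177 = 24827.

24827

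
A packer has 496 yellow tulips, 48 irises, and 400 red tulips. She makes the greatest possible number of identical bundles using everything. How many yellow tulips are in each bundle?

Number of bundles = gcd(496, 48, 400).
496 = 2^4 × 31
48 = 2^4 × 3
400 = 2^4 × 5^2
gcd(496, 48, 400) = 2^4 = 16.
yellow tulips per bundle = 496 / 16 = 31.

31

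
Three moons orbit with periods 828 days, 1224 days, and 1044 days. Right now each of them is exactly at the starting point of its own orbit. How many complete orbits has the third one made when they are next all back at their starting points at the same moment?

The first common completion time is the LCM of the periods.
828 = 2^2 × 3^2 × 23
1224 = 2^3 × 3^2 × 17
1044 = 2^2 × 3^2 × 29
LCM(828, 1224, 1044) = 2^3 × 3^2 × 17 × 23 × 29 = 816408.
Orbits for period 1044: 816408 / 1044 = 782.

782 orbits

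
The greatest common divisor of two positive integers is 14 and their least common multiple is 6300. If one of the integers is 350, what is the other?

252

For two integers, gcd × lcm = product, so the other is (14 × 6300) / 350 = 88200 / 350 = 252.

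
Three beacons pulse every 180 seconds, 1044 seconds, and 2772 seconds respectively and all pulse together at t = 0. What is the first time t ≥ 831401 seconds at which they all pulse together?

Joint pulses occur at multiples of LCM(180, 1044, 2772).
180 = 2^2 × 3^2 × 5
1044 = 2^2 × 3^2 × 29
2772 = 2^2 × 3^2 × 7 × 11
LCM(180, 1044, 2772) = 2^2 × 3^2 × 5 × 7 × 11 × 29 = 401940.
Smallest multiple of 401940 that is ≥ 831401: ⌈831401/401940⌉ × 401940 = 3 × 401940 = 1205820.

1205820 seconds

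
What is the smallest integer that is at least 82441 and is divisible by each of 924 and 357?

The integer must be a common multiple of 924 and 357, so a multiple of their LCM.
924 = 2^2 × 3 × 7 × 11
357 = 3 × 7 × 17
LCM(924, 357) = 2^2 × 3 × 7 × 11 × 17 = 15708.
Smallest multiple of 15708 that is ≥ 82441: ⌈82441/15708⌉ × 15708 = 6 × 15708 = 94248.

94248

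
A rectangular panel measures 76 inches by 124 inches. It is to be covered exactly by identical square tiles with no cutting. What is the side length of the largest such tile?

The tile side must divide both 76 and 124, so the largest is their gcd.
76 = 2^2 × 19
124 = 2^2 × 31
gcd(76, 124) = 2^2 = 4.

4 inches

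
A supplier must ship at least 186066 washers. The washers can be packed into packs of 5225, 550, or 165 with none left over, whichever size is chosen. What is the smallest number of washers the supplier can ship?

188100

The number of washers must be a common multiple of 5225, 550, and 165, so a multiple of their LCM.
5225 = 5^2 × 11 × 19
550 = 2 × 5^2 × 11
165 = 3 × 5 × 11
LCM(5225, 550, 165) = 2 × 3 × 5^2 × 11 × 19 = 31350.
Smallest multiple of 31350 that is ≥ 186066: ⌈186066/31350⌉ × 31350 = 6 × 31350 = 188100.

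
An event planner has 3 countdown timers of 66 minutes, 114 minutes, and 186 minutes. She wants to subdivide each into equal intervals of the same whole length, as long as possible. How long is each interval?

6 minutes

The interval must divide each timer length; the longest such is the gcd.
66 = 2 × 3 × 11
114 = 2 × 3 × 19
186 = 2 × 3 × 31
gcd(66, 114, 186) = 2 × 3 = 6.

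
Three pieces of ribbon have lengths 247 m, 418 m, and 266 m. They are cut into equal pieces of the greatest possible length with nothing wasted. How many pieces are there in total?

49

Piece length = gcd(247, 418, 266).
247 = 13 × 19
418 = 2 × 11 × 19
266 = 2 × 7 × 19
gcd(247, 418, 266) = 19.
Total pieces = 247/19 + 418/19 + 266/19 = 13 + 22 + 14 = 49.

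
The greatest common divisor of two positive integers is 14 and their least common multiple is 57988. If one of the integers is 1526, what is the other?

532

For two integers, gcd × lcm = product, so the other is (14 × 57988) / 1526 = 811832 / 1526 = 532.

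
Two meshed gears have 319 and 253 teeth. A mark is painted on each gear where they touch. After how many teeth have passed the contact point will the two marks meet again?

They coincide at every common multiple of the periods; the first is the LCM.
319 = 11 × 29
253 = 11 × 23
LCM(319, 253) = 11 × 23 × 29 = 7337.

7337 teeth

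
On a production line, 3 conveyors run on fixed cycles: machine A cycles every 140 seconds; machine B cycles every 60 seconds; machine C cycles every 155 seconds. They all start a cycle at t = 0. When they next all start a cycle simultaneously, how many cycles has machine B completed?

They are all back at their starting positions together after one LCM of the periods.
140 = 2^2 × 5 × 7
60 = 2^2 × 3 × 5
155 = 5 × 31
LCM(140, 60, 155) = 2^2 × 3 × 5 × 7 × 31 = 13020.
Cycles for period 60: 13020 / 60 = 217.

217 cycles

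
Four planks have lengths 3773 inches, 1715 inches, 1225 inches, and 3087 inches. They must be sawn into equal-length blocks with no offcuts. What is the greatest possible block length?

The block length must divide every plank, so the greatest is gcd(3773, 1715, 1225, 3087).
3773 = 7^3 × 11
1715 = 5 × 7^3
1225 = 5^2 × 7^2
3087 = 3^2 × 7^3
gcd(3773, 1715, 1225, 3087) = 7^2 = 49.

49 inches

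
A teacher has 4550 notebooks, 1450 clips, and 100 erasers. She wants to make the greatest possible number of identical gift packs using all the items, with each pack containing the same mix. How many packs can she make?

The pack count must divide each quantity, so the greatest is gcd(4550, 1450, 100).
4550 = 2 × 5^2 × 7 × 13
1450 = 2 × 5^2 × 29
100 = 2^2 × 5^2
gcd(4550, 1450, 100) = 2 × 5^2 = 50.

50 packs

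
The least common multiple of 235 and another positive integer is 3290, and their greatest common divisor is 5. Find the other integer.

gcd × lcm = product of the two integers, so the other integer is (5 × 3290) / 235 = 70.

70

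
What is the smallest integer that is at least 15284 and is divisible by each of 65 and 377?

16965

The integer must be a common multiple of 65 and 377, so a multiple of their LCM.
65 = 5 × 13
377 = 13 × 29
LCM(65, 377) = 5 × 13 × 29 = 1885.
Smallest multiple of 1885 that is ≥ 15284: ⌈15284/1885⌉ × 1885 = 9 × 1885 = 16965.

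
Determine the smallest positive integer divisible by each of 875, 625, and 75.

875 = 5^3 × 7
625 = 5^4
75 = 3 × 5^2
LCM(875, 625, 75) = 3 × 5^4 × 7 = 13125.

13125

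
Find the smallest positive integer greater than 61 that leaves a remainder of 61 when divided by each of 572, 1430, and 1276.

83001

N − 61 must be a common multiple of 572, 1430, and 1276.
572 = 2^2 × 11 × 13
1430 = 2 × 5 × 11 × 13
1276 = 2^2 × 11 × 29
LCM(572, 1430, 1276) = 2^2 × 5 × 11 × 13 × 29 = 82940.
Smallest N > 61 is LCM + 61 = 82940 + 61 = 83001.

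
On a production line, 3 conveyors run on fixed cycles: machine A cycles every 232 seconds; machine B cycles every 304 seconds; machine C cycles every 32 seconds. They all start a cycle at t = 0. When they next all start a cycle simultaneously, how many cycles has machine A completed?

The first common completion time is the LCM of the periods.
232 = 2^3 × 29
304 = 2^4 × 19
32 = 2^5
LCM(232, 304, 32) = 2^5 × 19 × 29 = 17632.
Cycles for period 232: 17632 / 232 = 76.

76 cycles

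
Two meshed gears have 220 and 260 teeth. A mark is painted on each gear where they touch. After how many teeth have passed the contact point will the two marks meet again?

2860 teeth

We need the least common multiple of the intervals.
220 = 2^2 × 5 × 11
260 = 2^2 × 5 × 13
LCM(220, 260) = 2^2 × 5 × 11 × 13 = 2860.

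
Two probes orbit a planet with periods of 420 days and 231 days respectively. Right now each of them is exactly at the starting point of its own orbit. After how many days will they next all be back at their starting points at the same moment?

The first simultaneous occurrence is after LCM of the individual periods.
420 = 2^2 × 3 × 5 × 7
231 = 3 × 7 × 11
LCM(420, 231) = 2^2 × 3 × 5 × 7 × 11 = 4620.

4620 days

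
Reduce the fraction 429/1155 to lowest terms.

13/35

429 = 3 × 11 × 13
1155 = 3 × 5 × 7 × 11
gcd(429, 1155) = 3 × 11 = 33.
Divide numerator and denominator by 33: 429/1155 = 13/35.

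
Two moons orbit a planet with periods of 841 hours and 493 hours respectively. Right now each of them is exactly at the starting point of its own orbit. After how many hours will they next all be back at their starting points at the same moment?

14297 hours

The first simultaneous occurrence is after LCM of the individual periods.
841 = 29^2
493 = 17 × 29
LCM(841, 493) = 17 × 29^2 = 14297.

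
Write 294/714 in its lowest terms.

294 = 2 × 3 × 7^2
714 = 2 × 3 × 7 × 17
gcd(294, 714) = 2 × 3 × 7 = 42.
Divide numerator and denominator by 42: 294/714 = 7/17.

7/17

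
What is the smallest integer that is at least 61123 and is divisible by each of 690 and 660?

The integer must be a common multiple of 690 and 660, so a multiple of their LCM.
690 = 2 × 3 × 5 × 23
660 = 2^2 × 3 × 5 × 11
LCM(690, 660) = 2^2 × 3 × 5 × 11 × 23 = 15180.
Smallest multiple of 15180 that is ≥ 61123: ⌈61123/15180⌉ × 15180 = 5 × 15180 = 75900.

75900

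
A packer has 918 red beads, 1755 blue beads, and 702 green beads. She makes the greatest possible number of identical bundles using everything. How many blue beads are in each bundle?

Number of bundles = gcd(918, 1755, 702).
918 = 2 × 3^3 × 17
1755 = 3^3 × 5 × 13
702 = 2 × 3^3 × 13
gcd(918, 1755, 702) = 3^3 = 27.
blue beads per bundle = 1755 / 27 = 65.

65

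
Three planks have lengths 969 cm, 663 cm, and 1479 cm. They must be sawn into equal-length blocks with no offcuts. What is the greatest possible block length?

This is the greatest common divisor of 969, 663, and 1479.
969 = 3 × 17 × 19
663 = 3 × 13 × 17
1479 = 3 × 17 × 29
gcd(969, 663, 1479) = 3 × 17 = 51.

51 cm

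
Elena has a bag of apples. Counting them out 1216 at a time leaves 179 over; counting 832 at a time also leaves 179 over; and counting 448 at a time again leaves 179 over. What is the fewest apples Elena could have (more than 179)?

N − 179 must be a common multiple of 1216, 832, and 448.
1216 = 2^6 × 19
832 = 2^6 × 13
448 = 2^6 × 7
LCM(1216, 832, 448) = 2^6 × 7 × 13 × 19 = 110656.
Smallest N > 179 is LCM + 179 = 110656 + 179 = 110835.

110835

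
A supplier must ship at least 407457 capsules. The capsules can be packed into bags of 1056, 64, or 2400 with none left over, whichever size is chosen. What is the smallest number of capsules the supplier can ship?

422400

The number of capsules must be a common multiple of 1056, 64, and 2400, so a multiple of their LCM.
1056 = 2^5 × 3 × 11
64 = 2^6
2400 = 2^5 × 3 × 5^2
LCM(1056, 64, 2400) = 2^6 × 3 × 5^2 × 11 = 52800.
Smallest multiple of 52800 that is ≥ 407457: ⌈407457/52800⌉ × 52800 = 8 × 52800 = 422400.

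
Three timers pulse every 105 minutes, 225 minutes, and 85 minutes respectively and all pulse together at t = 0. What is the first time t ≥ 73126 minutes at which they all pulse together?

80325 minutes

Joint pulses occur at multiples of LCM(105, 225, 85).
105 = 3 × 5 × 7
225 = 3^2 × 5^2
85 = 5 × 17
LCM(105, 225, 85) = 3^2 × 5^2 × 7 × 17 = 26775.
Smallest multiple of 26775 that is ≥ 73126: ⌈73126/26775⌉ × 26775 = 3 × 26775 = 80325.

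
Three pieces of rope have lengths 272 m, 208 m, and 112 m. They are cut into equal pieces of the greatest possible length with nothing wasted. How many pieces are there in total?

Piece length = gcd(272, 208, 112).
272 = 2^4 × 17
208 = 2^4 × 13
112 = 2^4 × 7
gcd(272, 208, 112) = 2^4 = 16.
Total pieces = 272/16 + 208/16 + 112/16 = 17 + 13 + 7 = 37.

37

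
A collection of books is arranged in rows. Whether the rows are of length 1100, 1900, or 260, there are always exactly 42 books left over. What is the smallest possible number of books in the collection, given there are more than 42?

271742

N − 42 must be a common multiple of 1100, 1900, and 260.
1100 = 2^2 × 5^2 × 11
1900 = 2^2 × 5^2 × 19
260 = 2^2 × 5 × 13
LCM(1100, 1900, 260) = 2^2 × 5^2 × 11 × 13 × 19 = 271700.
Smallest N > 42 is LCM + 42 = 271700 + 42 = 271742.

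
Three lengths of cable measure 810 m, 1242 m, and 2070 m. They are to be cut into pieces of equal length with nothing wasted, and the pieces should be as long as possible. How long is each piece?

The greatest length dividing all of 810, 1242, and 2070 is their gcd.
810 = 2 × 3^4 × 5
1242 = 2 × 3^3 × 23
2070 = 2 × 3^2 × 5 × 23
gcd(810, 1242, 2070) = 2 × 3^2 = 18.

18 m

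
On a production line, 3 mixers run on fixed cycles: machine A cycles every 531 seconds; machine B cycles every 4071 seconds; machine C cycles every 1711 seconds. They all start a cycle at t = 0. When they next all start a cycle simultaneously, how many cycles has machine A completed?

667 cycles

The first common completion time is the LCM of the periods.
531 = 3^2 × 59
4071 = 3 × 23 × 59
1711 = 29 × 59
LCM(531, 4071, 1711) = 3^2 × 23 × 29 × 59 = 354177.
Cycles for period 531: 354177 / 531 = 667.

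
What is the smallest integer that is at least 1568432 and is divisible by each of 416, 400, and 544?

The integer must be a common multiple of 416, 400, and 544, so a multiple of their LCM.
416 = 2^5 × 13
400 = 2^4 × 5^2
544 = 2^5 × 17
LCM(416, 400, 544) = 2^5 × 5^2 × 13 × 17 = 176800.
Smallest multiple of 176800 that is ≥ 1568432: ⌈1568432/176800⌉ × 176800 = 9 × 176800 = 1591200.

1591200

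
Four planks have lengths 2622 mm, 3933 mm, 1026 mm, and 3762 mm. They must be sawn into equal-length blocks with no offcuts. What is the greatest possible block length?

57 mm

The block length must divide every plank, so the greatest is gcd(2622, 3933, 1026, 3762).
2622 = 2 × 3 × 19 × 23
3933 = 3^2 × 19 × 23
1026 = 2 × 3^3 × 19
3762 = 2 × 3^2 × 11 × 19
gcd(2622, 3933, 1026, 3762) = 3 × 19 = 57.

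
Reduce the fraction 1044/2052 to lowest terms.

29/57

1044 = 2^2 × 3^2 × 29
2052 = 2^2 × 3^3 × 19
gcd(1044, 2052) = 2^2 × 3^2 = 36.
Divide numerator and denominator by 36: 1044/2052 = 29/57.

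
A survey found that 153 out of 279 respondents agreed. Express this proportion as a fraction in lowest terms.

153 = 3^2 × 17
279 = 3^2 × 31
gcd(153, 279) = 3^2 = 9.
Divide numerator and denominator by 9: 153/279 = 17/31.

17/31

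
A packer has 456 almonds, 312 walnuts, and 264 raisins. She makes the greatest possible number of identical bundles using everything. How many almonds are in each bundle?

19

Number of bundles = gcd(456, 312, 264).
456 = 2^3 × 3 × 19
312 = 2^3 × 3 × 13
264 = 2^3 × 3 × 11
gcd(456, 312, 264) = 2^3 × 3 = 24.
almonds per bundle = 456 / 24 = 19.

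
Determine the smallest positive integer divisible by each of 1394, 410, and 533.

90610

1394 = 2 × 17 × 41
410 = 2 × 5 × 41
533 = 13 × 41
LCM(1394, 410, 533) = 2 × 5 × 13 × 17 × 41 = 90610.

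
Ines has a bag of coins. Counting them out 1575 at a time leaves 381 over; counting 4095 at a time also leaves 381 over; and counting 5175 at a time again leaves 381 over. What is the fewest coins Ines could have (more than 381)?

N − 381 must be a common multiple of 1575, 4095, and 5175.
1575 = 3^2 × 5^2 × 7
4095 = 3^2 × 5 × 7 × 13
5175 = 3^2 × 5^2 × 23
LCM(1575, 4095, 5175) = 3^2 × 5^2 × 7 × 13 × 23 = 470925.
Smallest N > 381 is LCM + 381 = 470925 + 381 = 471306.

471306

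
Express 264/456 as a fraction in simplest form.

11/19

264 = 2^3 × 3 × 11
456 = 2^3 × 3 × 19
gcd(264, 456) = 2^3 × 3 = 24.
Divide numerator and denominator by 24: 264/456 = 11/19.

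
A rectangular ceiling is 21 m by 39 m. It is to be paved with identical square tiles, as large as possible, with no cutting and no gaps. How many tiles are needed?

91

Tile side = gcd(21, 39).
21 = 3 × 7
39 = 3 × 13
gcd(21, 39) = 3.
Tiles: (21/3) × (39/3) = 7 × 13 = 91.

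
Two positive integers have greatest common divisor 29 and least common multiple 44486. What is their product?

For any two positive integers, gcd × lcm = product = 29 × 44486 = 1290094.

1290094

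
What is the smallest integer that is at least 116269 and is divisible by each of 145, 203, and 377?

The integer must be a common multiple of 145, 203, and 377, so a multiple of their LCM.
145 = 5 × 29
203 = 7 × 29
377 = 13 × 29
LCM(145, 203, 377) = 5 × 7 × 13 × 29 = 13195.
Smallest multiple of 13195 that is ≥ 116269: ⌈116269/13195⌉ × 13195 = 9 × 13195 = 118755.

118755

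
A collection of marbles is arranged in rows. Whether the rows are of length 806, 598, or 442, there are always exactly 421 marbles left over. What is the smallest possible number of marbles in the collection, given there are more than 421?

315567

N − 421 must be a common multiple of 806, 598, and 442.
806 = 2 × 13 × 31
598 = 2 × 13 × 23
442 = 2 × 13 × 17
LCM(806, 598, 442) = 2 × 13 × 17 × 23 × 31 = 315146.
Smallest N > 421 is LCM + 421 = 315146 + 421 = 315567.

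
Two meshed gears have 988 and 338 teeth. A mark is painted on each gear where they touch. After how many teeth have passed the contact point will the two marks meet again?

12844 teeth

They coincide at every common multiple of the periods; the first is the LCM.
988 = 2^2 × 13 × 19
338 = 2 × 13^2
LCM(988, 338) = 2^2 × 13^2 × 19 = 12844.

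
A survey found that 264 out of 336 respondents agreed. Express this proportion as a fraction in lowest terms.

11/14

264 = 2^3 × 3 × 11
336 = 2^4 × 3 × 7
gcd(264, 336) = 2^3 × 3 = 24.
Divide numerator and denominator by 24: 264/336 = 11/14.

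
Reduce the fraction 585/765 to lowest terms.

585 = 3^2 × 5 × 13
765 = 3^2 × 5 × 17
gcd(585, 765) = 3^2 × 5 = 45.
Divide numerator and denominator by 45: 585/765 = 13/17.

13/17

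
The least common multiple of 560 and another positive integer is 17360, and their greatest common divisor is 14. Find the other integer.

gcd × lcm = product of the two integers, so the other integer is (14 × 17360) / 560 = 434.

434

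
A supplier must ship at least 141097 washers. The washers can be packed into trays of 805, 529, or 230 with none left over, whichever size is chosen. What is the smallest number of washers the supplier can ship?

148120

The number of washers must be a common multiple of 805, 529, and 230, so a multiple of their LCM.
805 = 5 × 7 × 23
529 = 23^2
230 = 2 × 5 × 23
LCM(805, 529, 230) = 2 × 5 × 7 × 23^2 = 37030.
Smallest multiple of 37030 that is ≥ 141097: ⌈141097/37030⌉ × 37030 = 4 × 37030 = 148120.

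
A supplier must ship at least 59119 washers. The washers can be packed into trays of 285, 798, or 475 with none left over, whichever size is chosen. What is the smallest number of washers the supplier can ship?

The number of washers must be a common multiple of 285, 798, and 475, so a multiple of their LCM.
285 = 3 × 5 × 19
798 = 2 × 3 × 7 × 19
475 = 5^2 × 19
LCM(285, 798, 475) = 2 × 3 × 5^2 × 7 × 19 = 19950.
Smallest multiple of 19950 that is ≥ 59119: ⌈59119/19950⌉ × 19950 = 3 × 19950 = 59850.

59850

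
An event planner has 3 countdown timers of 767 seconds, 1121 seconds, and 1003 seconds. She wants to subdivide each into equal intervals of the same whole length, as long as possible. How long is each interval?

59 seconds

The interval must divide each timer length; the longest such is the gcd.
767 = 13 × 59
1121 = 19 × 59
1003 = 17 × 59
gcd(767, 1121, 1003) = 59.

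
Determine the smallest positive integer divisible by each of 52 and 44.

52 = 2^2 × 13
44 = 2^2 × 11
LCM(52, 44) = 2^2 × 11 × 13 = 572.

572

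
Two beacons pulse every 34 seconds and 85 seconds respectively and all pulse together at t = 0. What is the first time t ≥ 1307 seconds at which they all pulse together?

Joint pulses occur at multiples of LCM(34, 85).
34 = 2 × 17
85 = 5 × 17
LCM(34, 85) = 2 × 5 × 17 = 170.
Smallest multiple of 170 that is ≥ 1307: ⌈1307/170⌉ × 170 = 8 × 170 = 1360.

1360 seconds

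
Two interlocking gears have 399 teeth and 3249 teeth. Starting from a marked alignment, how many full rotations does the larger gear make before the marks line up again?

They are all back at their starting positions together after one LCM of the periods.
399 = 3 × 7 × 19
3249 = 3^2 × 19^2
LCM(399, 3249) = 3^2 × 7 × 19^2 = 22743.
Rotations for period 3249: 22743 / 3249 = 7.

7 rotations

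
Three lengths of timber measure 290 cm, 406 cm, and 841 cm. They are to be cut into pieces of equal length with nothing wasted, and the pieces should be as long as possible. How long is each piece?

29 cm

Each piece length must divide every original length, so the longest possible is gcd(290, 406, 841).
290 = 2 × 5 × 29
406 = 2 × 7 × 29
841 = 29^2
gcd(290, 406, 841) = 29.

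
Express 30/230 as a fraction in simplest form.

3/23

30 = 2 × 3 × 5
230 = 2 × 5 × 23
gcd(30, 230) = 2 × 5 = 10.
Divide numerator and denominator by 10: 30/230 = 3/23.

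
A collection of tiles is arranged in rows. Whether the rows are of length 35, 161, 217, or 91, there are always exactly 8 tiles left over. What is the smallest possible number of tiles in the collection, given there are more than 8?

N − 8 must be a common multiple of 35, 161, 217, and 91.
35 = 5 × 7
161 = 7 × 23
217 = 7 × 31
91 = 7 × 13
LCM(35, 161, 217, 91) = 5 × 7 × 13 × 23 × 31 = 324415.
Smallest N > 8 is LCM + 8 = 324415 + 8 = 324423.

324423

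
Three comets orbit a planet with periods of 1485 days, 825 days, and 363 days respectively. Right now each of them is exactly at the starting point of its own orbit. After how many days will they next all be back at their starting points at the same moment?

We need the least common multiple of the intervals.
1485 = 3^3 × 5 × 11
825 = 3 × 5^2 × 11
363 = 3 × 11^2
LCM(1485, 825, 363) = 3^3 × 5^2 × 11^2 = 81675.

81675 days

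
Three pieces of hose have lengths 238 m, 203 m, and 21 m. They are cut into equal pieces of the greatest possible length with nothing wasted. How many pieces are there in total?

66

Piece length = gcd(238, 203, 21).
238 = 2 × 7 × 17
203 = 7 × 29
21 = 3 × 7
gcd(238, 203, 21) = 7.
Total pieces = 238/7 + 203/7 + 21/7 = 34 + 29 + 3 = 66.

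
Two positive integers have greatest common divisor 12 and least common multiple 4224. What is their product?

50688

For any two positive integers, gcd × lcm = product = 12 × 4224 = 50688.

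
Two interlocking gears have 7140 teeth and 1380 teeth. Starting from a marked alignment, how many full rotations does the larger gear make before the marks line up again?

All finish a whole number of cycles simultaneously at t = LCM of the periods.
7140 = 2^2 × 3 × 5 × 7 × 17
1380 = 2^2 × 3 × 5 × 23
LCM(7140, 1380) = 2^2 × 3 × 5 × 7 × 17 × 23 = 164220.
Rotations for period 7140: 164220 / 7140 = 23.

23 rotations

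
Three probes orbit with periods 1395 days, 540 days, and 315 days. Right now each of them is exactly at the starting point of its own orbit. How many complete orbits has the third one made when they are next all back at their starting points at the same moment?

372 orbits

They are all back at their starting positions together after one LCM of the periods.
1395 = 3^2 × 5 × 31
540 = 2^2 × 3^3 × 5
315 = 3^2 × 5 × 7
LCM(1395, 540, 315) = 2^2 × 3^3 × 5 × 7 × 31 = 117180.
Orbits for period 315: 117180 / 315 = 372.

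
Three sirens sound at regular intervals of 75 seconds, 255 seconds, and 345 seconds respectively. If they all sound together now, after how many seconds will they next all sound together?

29325 seconds

The first simultaneous occurrence is after LCM of the individual periods.
75 = 3 × 5^2
255 = 3 × 5 × 17
345 = 3 × 5 × 23
LCM(75, 255, 345) = 3 × 5^2 × 17 × 23 = 29325.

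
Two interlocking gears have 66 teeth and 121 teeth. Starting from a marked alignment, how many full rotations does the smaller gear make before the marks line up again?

The first common completion time is the LCM of the periods.
66 = 2 × 3 × 11
121 = 11^2
LCM(66, 121) = 2 × 3 × 11^2 = 726.
Rotations for period 66: 726 / 66 = 11.

11 rotations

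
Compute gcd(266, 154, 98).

266 = 2 × 7 × 19
154 = 2 × 7 × 11
98 = 2 × 7^2
gcd(266, 154, 98) = 2 × 7 = 14.

14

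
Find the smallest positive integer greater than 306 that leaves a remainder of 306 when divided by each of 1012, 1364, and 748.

533630

N − 306 must be a common multiple of 1012, 1364, and 748.
1012 = 2^2 × 11 × 23
1364 = 2^2 × 11 × 31
748 = 2^2 × 11 × 17
LCM(1012, 1364, 748) = 2^2 × 11 × 17 × 23 × 31 = 533324.
Smallest N > 306 is LCM + 306 = 533324 + 306 = 533630.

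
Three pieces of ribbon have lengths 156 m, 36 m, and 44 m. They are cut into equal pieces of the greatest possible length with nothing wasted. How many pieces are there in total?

59

Piece length = gcd(156, 36, 44).
156 = 2^2 × 3 × 13
36 = 2^2 × 3^2
44 = 2^2 × 11
gcd(156, 36, 44) = 2^2 = 4.
Total pieces = 156/4 + 36/4 + 44/4 = 39 + 9 + 11 = 59.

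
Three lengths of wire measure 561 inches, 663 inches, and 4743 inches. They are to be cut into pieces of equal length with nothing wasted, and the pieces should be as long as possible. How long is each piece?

The greatest length dividing all of 561, 663, and 4743 is their gcd.
561 = 3 × 11 × 17
663 = 3 × 13 × 17
4743 = 3^2 × 17 × 31
gcd(561, 663, 4743) = 3 × 17 = 51.

51 inches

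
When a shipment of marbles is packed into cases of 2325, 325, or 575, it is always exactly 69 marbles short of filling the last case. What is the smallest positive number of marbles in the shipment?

Being 69 short of a full case of size k means N ≡ −69 (mod k), i.e. N + 69 is a multiple of each size.
2325 = 3 × 5^2 × 31
325 = 5^2 × 13
575 = 5^2 × 23
LCM(2325, 325, 575) = 3 × 5^2 × 13 × 23 × 31 = 695175.
Smallest positive N is 695175 − 69 = 695106.

695106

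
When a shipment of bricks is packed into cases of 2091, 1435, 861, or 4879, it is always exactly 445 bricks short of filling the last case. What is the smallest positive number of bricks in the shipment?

Being 445 short of a full case of size k means N ≡ −445 (mod k), i.e. N + 445 is a multiple of each size.
2091 = 3 × 17 × 41
1435 = 5 × 7 × 41
861 = 3 × 7 × 41
4879 = 7 × 17 × 41
LCM(2091, 1435, 861, 4879) = 3 × 5 × 7 × 17 × 41 = 73185.
Smallest positive N is 73185 − 445 = 72740.

72740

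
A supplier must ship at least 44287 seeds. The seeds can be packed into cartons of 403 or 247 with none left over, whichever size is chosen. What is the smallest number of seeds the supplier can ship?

The number of seeds must be a common multiple of 403 and 247, so a multiple of their LCM.
403 = 13 × 31
247 = 13 × 19
LCM(403, 247) = 13 × 19 × 31 = 7657.
Smallest multiple of 7657 that is ≥ 44287: ⌈44287/7657⌉ × 7657 = 6 × 7657 = 45942.

45942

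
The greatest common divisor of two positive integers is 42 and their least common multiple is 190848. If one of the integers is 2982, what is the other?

2688

For two integers, gcd × lcm = product, so the other is (42 × 190848) / 2982 = 8015616 / 2982 = 2688.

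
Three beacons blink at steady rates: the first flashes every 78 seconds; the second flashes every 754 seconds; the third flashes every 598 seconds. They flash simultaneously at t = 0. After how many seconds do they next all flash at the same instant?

52026 seconds

The first simultaneous occurrence is after LCM of the individual periods.
78 = 2 × 3 × 13
754 = 2 × 13 × 29
598 = 2 × 13 × 23
LCM(78, 754, 598) = 2 × 3 × 13 × 23 × 29 = 52026.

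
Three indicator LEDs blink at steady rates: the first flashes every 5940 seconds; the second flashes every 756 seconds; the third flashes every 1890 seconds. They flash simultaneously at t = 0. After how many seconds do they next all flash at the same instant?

41580 seconds

We need the least common multiple of the intervals.
5940 = 2^2 × 3^3 × 5 × 11
756 = 2^2 × 3^3 × 7
1890 = 2 × 3^3 × 5 × 7
LCM(5940, 756, 1890) = 2^2 × 3^3 × 5 × 7 × 11 = 41580.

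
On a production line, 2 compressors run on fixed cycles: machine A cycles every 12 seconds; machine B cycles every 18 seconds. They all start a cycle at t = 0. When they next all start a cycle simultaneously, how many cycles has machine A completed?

They are all back at their starting positions together after one LCM of the periods.
12 = 2^2 × 3
18 = 2 × 3^2
LCM(12, 18) = 2^2 × 3^2 = 36.
Cycles for period 12: 36 / 12 = 3.

3 cycles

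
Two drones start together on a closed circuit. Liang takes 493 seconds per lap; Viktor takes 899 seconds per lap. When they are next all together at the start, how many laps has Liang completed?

31 laps

They are all back at their starting positions together after one LCM of the periods.
493 = 17 × 29
899 = 29 × 31
LCM(493, 899) = 17 × 29 × 31 = 15283.
Laps for period 493: 15283 / 493 = 31.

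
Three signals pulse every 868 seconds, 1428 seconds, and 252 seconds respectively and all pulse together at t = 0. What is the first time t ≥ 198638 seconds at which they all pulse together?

Joint pulses occur at multiples of LCM(868, 1428, 252).
868 = 2^2 × 7 × 31
1428 = 2^2 × 3 × 7 × 17
252 = 2^2 × 3^2 × 7
LCM(868, 1428, 252) = 2^2 × 3^2 × 7 × 17 × 31 = 132804.
Smallest multiple of 132804 that is ≥ 198638: ⌈198638/132804⌉ × 132804 = 2 × 132804 = 265608.

265608 seconds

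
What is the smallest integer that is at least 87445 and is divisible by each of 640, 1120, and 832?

The integer must be a common multiple of 640, 1120, and 832, so a multiple of their LCM.
640 = 2^7 × 5
1120 = 2^5 × 5 × 7
832 = 2^6 × 13
LCM(640, 1120, 832) = 2^7 × 5 × 7 × 13 = 58240.
Smallest multiple of 58240 that is ≥ 87445: ⌈87445/58240⌉ × 58240 = 2 × 58240 = 116480.

116480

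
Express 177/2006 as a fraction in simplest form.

177 = 3 × 59
2006 = 2 × 17 × 59
gcd(177, 2006) = 59.
Divide numerator and denominator by 59: 177/2006 = 3/34.

3/34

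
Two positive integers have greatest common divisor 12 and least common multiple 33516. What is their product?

402192

For any two positive integers, gcd × lcm = product = 12 × 33516 = 402192.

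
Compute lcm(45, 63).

45 = 3^2 × 5
63 = 3^2 × 7
LCM(45, 63) = 3^2 × 5 × 7 = 315.

315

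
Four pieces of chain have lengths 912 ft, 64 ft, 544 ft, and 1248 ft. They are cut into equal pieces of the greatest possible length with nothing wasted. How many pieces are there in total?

173

Piece length = gcd(912, 64, 544, 1248).
912 = 2^4 × 3 × 19
64 = 2^6
544 = 2^5 × 17
1248 = 2^5 × 3 × 13
gcd(912, 64, 544, 1248) = 2^4 = 16.
Total pieces = 912/16 + 64/16 + 544/16 + 1248/16 = 57 + 4 + 34 + 78 = 173.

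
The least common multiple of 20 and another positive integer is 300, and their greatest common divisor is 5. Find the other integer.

gcd × lcm = product of the two integers, so the other integer is (5 × 300) / 20 = 75.

75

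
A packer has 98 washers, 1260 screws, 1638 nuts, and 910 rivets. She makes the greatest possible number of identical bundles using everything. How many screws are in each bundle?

90

Number of bundles = gcd(98, 1260, 1638, 910).
98 = 2 × 7^2
1260 = 2^2 × 3^2 × 5 × 7
1638 = 2 × 3^2 × 7 × 13
910 = 2 × 5 × 7 × 13
gcd(98, 1260, 1638, 910) = 2 × 7 = 14.
screws per bundle = 1260 / 14 = 90.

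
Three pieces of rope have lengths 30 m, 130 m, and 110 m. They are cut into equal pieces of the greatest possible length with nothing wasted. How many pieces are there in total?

Piece length = gcd(30, 130, 110).
30 = 2 × 3 × 5
130 = 2 × 5 × 13
110 = 2 × 5 × 11
gcd(30, 130, 110) = 2 × 5 = 10.
Total pieces = 30/10 + 130/10 + 110/10 = 3 + 13 + 11 = 27.

27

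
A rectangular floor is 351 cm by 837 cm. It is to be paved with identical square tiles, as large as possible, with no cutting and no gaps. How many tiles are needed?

403

Tile side = gcd(351, 837).
351 = 3^3 × 13
837 = 3^3 × 31
gcd(351, 837) = 3^3 = 27.
Tiles: (351/27) × (837/27) = 13 × 31 = 403.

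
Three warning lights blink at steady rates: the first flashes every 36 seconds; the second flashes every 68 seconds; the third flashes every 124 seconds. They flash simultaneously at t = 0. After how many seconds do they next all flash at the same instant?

They coincide at every common multiple of the periods; the first is the LCM.
36 = 2^2 × 3^2
68 = 2^2 × 17
124 = 2^2 × 31
LCM(36, 68, 124) = 2^2 × 3^2 × 17 × 31 = 18972.

18972 seconds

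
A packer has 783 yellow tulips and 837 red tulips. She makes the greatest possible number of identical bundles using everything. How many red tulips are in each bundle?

31

Number of bundles = gcd(783, 837).
783 = 3^3 × 29
837 = 3^3 × 31
gcd(783, 837) = 3^3 = 27.
red tulips per bundle = 837 / 27 = 31.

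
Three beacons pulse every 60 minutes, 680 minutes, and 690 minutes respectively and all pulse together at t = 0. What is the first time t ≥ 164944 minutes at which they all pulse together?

187680 minutes

Joint pulses occur at multiples of LCM(60, 680, 690).
60 = 2^2 × 3 × 5
680 = 2^3 × 5 × 17
690 = 2 × 3 × 5 × 23
LCM(60, 680, 690) = 2^3 × 3 × 5 × 17 × 23 = 46920.
Smallest multiple of 46920 that is ≥ 164944: ⌈164944/46920⌉ × 46920 = 4 × 46920 = 187680.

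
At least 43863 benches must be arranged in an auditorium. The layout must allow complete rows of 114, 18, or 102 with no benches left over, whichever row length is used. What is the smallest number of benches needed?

The number of benches must be a common multiple of 114, 18, and 102, so a multiple of their LCM.
114 = 2 × 3 × 19
18 = 2 × 3^2
102 = 2 × 3 × 17
LCM(114, 18, 102) = 2 × 3^2 × 17 × 19 = 5814.
Smallest multiple of 5814 that is ≥ 43863: ⌈43863/5814⌉ × 5814 = 8 × 5814 = 46512.

46512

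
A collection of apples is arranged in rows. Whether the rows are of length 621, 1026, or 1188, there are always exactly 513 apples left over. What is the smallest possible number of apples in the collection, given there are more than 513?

519669

N − 513 must be a common multiple of 621, 1026, and 1188.
621 = 3^3 × 23
1026 = 2 × 3^3 × 19
1188 = 2^2 × 3^3 × 11
LCM(621, 1026, 1188) = 2^2 × 3^3 × 11 × 19 × 23 = 519156.
Smallest N > 513 is LCM + 513 = 519156 + 513 = 519669.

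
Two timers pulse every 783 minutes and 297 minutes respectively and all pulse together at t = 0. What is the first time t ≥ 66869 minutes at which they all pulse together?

Joint pulses occur at multiples of LCM(783, 297).
783 = 3^3 × 29
297 = 3^3 × 11
LCM(783, 297) = 3^3 × 11 × 29 = 8613.
Smallest multiple of 8613 that is ≥ 66869: ⌈66869/8613⌉ × 8613 = 8 × 8613 = 68904.

68904 minutes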